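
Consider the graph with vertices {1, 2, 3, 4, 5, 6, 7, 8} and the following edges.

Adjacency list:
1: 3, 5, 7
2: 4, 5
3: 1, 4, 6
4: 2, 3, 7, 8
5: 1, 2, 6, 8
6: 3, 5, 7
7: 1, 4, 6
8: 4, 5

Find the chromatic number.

The cycle 5-6-3-4-8-5 has odd length 5, so it cannot be 2-colored; at least 3 colors are needed.
A valid assignment using 3 colors: 1=green, 2=blue, 3=blue, 4=red, 5=red, 6=green, 7=blue, 8=blue. No two adjacent vertices share a color.

3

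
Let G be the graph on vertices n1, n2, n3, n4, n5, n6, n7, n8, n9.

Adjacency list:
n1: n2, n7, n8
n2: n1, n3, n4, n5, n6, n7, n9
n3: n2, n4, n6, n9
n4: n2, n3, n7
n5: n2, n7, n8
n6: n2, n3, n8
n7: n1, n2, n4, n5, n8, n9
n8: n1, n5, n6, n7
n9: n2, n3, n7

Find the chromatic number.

3

n2, n4, n7 are pairwise adjacent, so at least 3 colors are needed.
3 colors suffice: n1=G, n2=R, n3=B, n4=G, n5=G, n6=G, n7=B, n8=R, n9=G. No two adjacent vertices share a color.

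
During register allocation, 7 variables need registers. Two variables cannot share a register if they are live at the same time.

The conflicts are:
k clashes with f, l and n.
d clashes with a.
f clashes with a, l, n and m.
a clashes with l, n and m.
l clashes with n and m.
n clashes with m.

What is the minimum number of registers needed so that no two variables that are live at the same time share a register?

5

f, a, l, n, m all conflict with each other, so at least 5 registers are needed.
Using 5 registers: k=4, d=1, f=1, a=4, l=3, n=2, m=5. Every pair that conflicts lands in different registers.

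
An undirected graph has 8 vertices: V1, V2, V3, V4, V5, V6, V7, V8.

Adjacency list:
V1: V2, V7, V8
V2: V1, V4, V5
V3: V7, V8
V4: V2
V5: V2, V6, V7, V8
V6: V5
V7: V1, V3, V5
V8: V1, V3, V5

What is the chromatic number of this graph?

V2 and V4 are adjacent, so at least 2 colors are needed.
2 colors suffice: color 1 → {V1, V3, V4, V5}; color 2 → {V2, V6, V7, V8}. Every edge joins two different colors.

2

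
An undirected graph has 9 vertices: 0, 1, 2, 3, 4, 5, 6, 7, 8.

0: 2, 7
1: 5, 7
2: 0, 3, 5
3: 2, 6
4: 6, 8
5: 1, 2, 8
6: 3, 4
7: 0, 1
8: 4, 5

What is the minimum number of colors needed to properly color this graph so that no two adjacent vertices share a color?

3

The cycle 7-0-2-5-1-7 has odd length 5, so it cannot be 2-colored; at least 3 colors are needed.
A valid assignment using 3 colors: 0=blue, 1=green, 2=red, 3=blue, 4=blue, 5=blue, 6=red, 7=red, 8=red. No two adjacent vertices share a color.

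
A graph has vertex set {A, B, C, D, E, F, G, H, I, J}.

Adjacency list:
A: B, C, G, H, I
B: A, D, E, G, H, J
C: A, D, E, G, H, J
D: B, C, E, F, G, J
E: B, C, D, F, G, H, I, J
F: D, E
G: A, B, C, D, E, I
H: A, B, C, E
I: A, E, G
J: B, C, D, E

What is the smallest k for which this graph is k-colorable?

B, D, E, G are mutually adjacent (a clique of size 4), so at least 4 colors are needed.
4 colors suffice: A=1, B=2, C=2, D=3, E=1, F=2, G=4, H=3, I=2, J=4. Each edge has distinct colors on its endpoints.

4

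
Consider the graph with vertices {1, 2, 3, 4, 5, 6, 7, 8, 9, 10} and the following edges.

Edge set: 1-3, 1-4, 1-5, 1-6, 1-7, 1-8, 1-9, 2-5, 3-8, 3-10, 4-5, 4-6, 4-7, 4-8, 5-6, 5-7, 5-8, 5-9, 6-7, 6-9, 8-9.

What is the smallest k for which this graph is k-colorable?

1, 4, 5, 6, 7 are mutually adjacent (a clique of size 5), so at least 5 colors are needed.
A valid assignment using 5 colors: 1=blue, 2=blue, 3=red, 4=yellow, 5=red, 6=green, 7=purple, 8=green, 9=yellow, 10=blue. Each edge has distinct colors on its endpoints.

5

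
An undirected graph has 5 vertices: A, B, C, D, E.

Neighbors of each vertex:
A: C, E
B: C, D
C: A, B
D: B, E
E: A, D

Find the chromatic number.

3

The cycle D-B-C-A-E-D has odd length 5, so it cannot be 2-colored; at least 3 colors are needed.
One proper 3-coloring: A=2, B=2, C=1, D=3, E=1. Every edge joins two different colors.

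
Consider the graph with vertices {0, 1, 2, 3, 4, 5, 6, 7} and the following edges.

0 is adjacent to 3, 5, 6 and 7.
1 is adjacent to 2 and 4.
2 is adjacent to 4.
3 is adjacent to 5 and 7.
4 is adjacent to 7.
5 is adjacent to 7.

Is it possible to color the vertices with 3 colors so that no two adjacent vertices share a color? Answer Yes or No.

No

0, 3, 5, 7 are pairwise adjacent (a clique of size 4), so at least 4 colors are needed.
So 3 colors are not enough.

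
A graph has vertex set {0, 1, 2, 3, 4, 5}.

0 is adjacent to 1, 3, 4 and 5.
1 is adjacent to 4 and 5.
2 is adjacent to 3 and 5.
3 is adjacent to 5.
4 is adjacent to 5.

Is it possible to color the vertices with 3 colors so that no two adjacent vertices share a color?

No

0, 1, 4, 5 are pairwise adjacent (a clique of size 4), so at least 4 colors are needed.
So 3 colors are not enough.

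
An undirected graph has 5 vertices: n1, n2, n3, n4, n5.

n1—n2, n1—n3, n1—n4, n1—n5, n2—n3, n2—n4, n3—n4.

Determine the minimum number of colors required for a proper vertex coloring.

4

n1, n2, n3, n4 are pairwise adjacent (a clique of size 4), so at least 4 colors are needed.
4 colors suffice: color R → {n1}; color B → {n4, n5}; color G → {n2}; color Y → {n3}. Every edge joins two different colors.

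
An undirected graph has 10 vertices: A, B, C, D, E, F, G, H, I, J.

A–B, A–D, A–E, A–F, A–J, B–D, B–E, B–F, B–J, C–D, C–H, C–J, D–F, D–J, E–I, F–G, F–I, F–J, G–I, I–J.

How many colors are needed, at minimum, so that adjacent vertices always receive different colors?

5

A, B, D, F, J are mutually adjacent (a clique of size 5), so at least 5 colors are needed.
A valid assignment using 5 colors: A=purple, B=yellow, C=red, D=green, E=red, F=red, G=blue, H=blue, I=green, J=blue. Each edge has distinct colors on its endpoints.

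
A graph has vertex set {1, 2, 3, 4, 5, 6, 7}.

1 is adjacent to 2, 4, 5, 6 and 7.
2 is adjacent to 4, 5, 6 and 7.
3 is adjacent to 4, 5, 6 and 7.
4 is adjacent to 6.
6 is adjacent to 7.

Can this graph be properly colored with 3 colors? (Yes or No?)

No

1, 2, 6, 7 are pairwise adjacent (a clique of size 4), so at least 4 colors are needed.
So 3 colors are not enough.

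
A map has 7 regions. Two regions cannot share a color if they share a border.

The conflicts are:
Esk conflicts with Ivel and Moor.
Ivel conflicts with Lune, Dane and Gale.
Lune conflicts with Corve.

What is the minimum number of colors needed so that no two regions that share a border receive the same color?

Esk and Ivel conflict, so at least 2 colors are needed.
A valid assignment using 2 colors: Esk=2, Ivel=1, Moor=1, Lune=2, Dane=2, Gale=2, Corve=1. Each listed conflict is separated.

2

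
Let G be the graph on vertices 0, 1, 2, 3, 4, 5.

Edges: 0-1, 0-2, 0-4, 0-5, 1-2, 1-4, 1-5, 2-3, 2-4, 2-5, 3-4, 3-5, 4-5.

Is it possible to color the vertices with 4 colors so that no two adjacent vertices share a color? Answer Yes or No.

0, 1, 2, 4, 5 are pairwise adjacent (a clique of size 5), so at least 5 colors are needed.
So 4 colors are not enough.

No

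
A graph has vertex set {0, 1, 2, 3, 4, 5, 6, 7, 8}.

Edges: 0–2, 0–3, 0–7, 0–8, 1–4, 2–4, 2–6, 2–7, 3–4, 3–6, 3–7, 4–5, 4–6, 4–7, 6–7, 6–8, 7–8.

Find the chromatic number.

4

3, 4, 6, 7 are mutually adjacent (a clique of size 4), so at least 4 colors are needed.
A valid assignment using 4 colors: 0=a, 1=b, 2=d, 3=d, 4=a, 5=b, 6=c, 7=b, 8=d. Every edge joins two different colors.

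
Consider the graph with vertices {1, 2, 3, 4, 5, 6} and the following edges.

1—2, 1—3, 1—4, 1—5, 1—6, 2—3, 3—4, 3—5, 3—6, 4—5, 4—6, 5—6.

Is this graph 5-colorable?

The chromatic number is 5. 1, 3, 4, 5, 6 form a clique, so at least 5 colors are needed.
5 colors suffice: 1=b, 2=c, 3=a, 4=c, 5=e, 6=d.
That is already a proper 5-coloring.

Yes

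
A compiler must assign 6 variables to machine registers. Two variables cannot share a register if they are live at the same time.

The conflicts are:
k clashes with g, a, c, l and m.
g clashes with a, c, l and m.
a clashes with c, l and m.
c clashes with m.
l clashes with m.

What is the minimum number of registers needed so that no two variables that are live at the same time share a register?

5

k, g, a, c, m are mutually in conflict, so at least 5 registers are needed.
5 registers suffice: register 1 → {g}; register 2 → {a}; register 3 → {k}; register 4 → {m}; register 5 → {c, l}. No two conflicting variables share a register.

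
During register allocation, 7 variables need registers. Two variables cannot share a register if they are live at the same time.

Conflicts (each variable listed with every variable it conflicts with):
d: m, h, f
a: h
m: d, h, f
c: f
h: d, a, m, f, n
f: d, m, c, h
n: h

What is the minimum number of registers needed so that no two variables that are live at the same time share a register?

d, m, h, f all conflict with each other, so at least 4 registers are needed.
4 registers suffice: d=4, a=2, m=3, c=1, h=1, f=2, n=2. Every pair that conflicts lands in different registers.

4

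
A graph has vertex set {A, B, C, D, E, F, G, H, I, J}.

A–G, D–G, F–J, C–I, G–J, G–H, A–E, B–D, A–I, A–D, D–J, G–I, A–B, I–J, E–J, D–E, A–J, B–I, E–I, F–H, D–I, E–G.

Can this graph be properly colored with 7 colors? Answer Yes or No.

Yes

The chromatic number is 6. A, D, E, G, I, J are mutually adjacent (a clique of size 6), so at least 6 colors are needed.
One proper 6-coloring: A=5, B=3, C=2, D=2, E=6, F=1, G=3, H=2, I=1, J=4.
Since 7 ≥ 6, a proper 7-coloring certainly exists.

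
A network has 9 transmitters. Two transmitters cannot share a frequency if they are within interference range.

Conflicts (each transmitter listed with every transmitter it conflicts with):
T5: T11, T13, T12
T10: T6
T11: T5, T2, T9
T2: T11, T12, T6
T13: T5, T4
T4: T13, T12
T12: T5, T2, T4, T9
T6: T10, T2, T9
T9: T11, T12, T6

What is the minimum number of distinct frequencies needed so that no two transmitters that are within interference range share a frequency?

2

T11 and T9 conflict, so at least 2 frequencies are needed.
2 frequencies suffice: frequency 1 → {T11, T13, T12, T6}; frequency 2 → {T5, T10, T2, T4, T9}. Each listed conflict is separated.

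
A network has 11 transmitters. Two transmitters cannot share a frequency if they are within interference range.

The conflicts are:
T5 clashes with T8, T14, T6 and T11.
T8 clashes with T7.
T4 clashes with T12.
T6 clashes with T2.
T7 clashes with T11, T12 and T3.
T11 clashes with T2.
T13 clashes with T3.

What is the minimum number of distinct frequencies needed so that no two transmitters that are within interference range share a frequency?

T5 and T6 conflict, so at least 2 frequencies are needed.
2 frequencies suffice: frequency 1 → {T5, T4, T7, T2, T13}; frequency 2 → {T8, T14, T6, T11, T12, T3}. No two conflicting transmitters share a frequency.

2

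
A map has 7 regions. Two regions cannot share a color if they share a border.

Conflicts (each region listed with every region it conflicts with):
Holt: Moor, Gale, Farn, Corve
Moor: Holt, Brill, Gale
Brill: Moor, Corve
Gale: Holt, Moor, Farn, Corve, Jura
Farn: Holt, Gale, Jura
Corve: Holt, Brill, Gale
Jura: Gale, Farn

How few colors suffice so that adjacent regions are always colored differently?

Holt, Moor, Gale are mutually in conflict, so at least 3 colors are needed.
One proper 3-coloring: Holt=2, Moor=3, Brill=1, Gale=1, Farn=3, Corve=3, Jura=2. Every pair that conflicts lands in different colors.

3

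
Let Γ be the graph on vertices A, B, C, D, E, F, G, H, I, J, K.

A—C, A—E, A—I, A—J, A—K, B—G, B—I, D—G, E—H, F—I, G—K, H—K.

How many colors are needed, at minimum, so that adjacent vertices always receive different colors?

3

The cycle G-K-A-I-B-G has odd length 5, so it cannot be 2-colored; at least 3 colors are needed.
3 colors suffice: color 1 → {A, F, G, H}; color 2 → {C, D, E, I, J, K}; color 3 → {B}. Every edge joins two different colors.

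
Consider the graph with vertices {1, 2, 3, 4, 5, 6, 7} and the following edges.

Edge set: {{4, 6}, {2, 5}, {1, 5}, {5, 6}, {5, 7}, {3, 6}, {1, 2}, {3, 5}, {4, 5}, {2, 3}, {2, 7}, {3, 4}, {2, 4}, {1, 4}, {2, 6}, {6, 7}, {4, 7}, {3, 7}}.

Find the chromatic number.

2, 3, 4, 5, 6, 7 are pairwise adjacent (a clique of size 6), so at least 6 colors are needed.
One proper 6-coloring: 1=yellow, 2=red, 3=purple, 4=blue, 5=green, 6=orange, 7=yellow. Each edge has distinct colors on its endpoints.

6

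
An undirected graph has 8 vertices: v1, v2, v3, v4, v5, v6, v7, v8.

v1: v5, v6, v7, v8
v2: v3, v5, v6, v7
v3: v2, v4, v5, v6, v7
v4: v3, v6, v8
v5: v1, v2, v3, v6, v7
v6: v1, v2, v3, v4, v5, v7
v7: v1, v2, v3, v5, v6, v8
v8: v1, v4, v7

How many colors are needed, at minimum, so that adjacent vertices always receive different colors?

v2, v3, v5, v6, v7 form a clique, so at least 5 colors are needed.
One proper 5-coloring: v1=G, v2=P, v3=G, v4=R, v5=Y, v6=B, v7=R, v8=B. Every edge joins two different colors.

5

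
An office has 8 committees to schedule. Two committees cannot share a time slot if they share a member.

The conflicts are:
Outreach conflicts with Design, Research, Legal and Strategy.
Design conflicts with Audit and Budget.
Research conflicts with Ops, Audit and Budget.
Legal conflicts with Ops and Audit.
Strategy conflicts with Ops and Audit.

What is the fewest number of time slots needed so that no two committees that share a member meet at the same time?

2

Design and Budget conflict, so at least 2 time slots are needed.
A valid assignment using 2 time slots: Outreach=1, Design=2, Research=2, Legal=2, Strategy=2, Ops=1, Audit=1, Budget=1. Every pair that conflicts lands in different time slots.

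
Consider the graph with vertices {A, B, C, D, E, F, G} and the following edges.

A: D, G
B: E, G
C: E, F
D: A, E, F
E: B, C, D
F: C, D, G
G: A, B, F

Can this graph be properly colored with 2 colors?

No

The cycle A-D-E-B-G-A has odd length 5, so it cannot be 2-colored; at least 3 colors are needed.
So 2 colors are not enough.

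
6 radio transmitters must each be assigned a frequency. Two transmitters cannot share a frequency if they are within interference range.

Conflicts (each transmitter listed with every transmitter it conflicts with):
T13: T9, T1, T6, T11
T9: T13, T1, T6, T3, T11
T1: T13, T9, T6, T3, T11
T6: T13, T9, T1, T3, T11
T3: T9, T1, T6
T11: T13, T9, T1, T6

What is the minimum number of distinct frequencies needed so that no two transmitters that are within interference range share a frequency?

5

T13, T9, T1, T6, T11 are mutually in conflict, so at least 5 frequencies are needed.
5 frequencies suffice: T13=5, T9=2, T1=1, T6=3, T3=4, T11=4. No two conflicting transmitters share a frequency.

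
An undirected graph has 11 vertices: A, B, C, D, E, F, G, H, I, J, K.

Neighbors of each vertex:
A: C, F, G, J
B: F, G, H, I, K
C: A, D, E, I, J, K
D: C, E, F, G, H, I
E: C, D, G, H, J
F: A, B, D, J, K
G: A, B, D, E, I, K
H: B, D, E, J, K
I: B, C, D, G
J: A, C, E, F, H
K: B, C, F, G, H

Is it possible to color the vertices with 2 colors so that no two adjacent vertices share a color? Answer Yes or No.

B, F, K form a triangle, so at least 3 colors are needed.
So 2 colors are not enough.

No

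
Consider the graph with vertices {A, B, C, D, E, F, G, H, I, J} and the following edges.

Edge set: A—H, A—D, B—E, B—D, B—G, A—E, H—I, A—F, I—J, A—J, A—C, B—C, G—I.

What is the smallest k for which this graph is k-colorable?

2

B and E are adjacent, so at least 2 colors are needed.
One proper 2-coloring: A=red, B=red, C=blue, D=blue, E=blue, F=blue, G=blue, H=blue, I=red, J=blue. Each edge has distinct colors on its endpoints.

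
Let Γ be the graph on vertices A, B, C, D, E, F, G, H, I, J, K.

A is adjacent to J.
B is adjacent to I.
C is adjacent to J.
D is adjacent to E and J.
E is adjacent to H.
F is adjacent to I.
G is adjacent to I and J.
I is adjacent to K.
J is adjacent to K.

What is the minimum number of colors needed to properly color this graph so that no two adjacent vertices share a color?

2

D and J are adjacent, so at least 2 colors are needed.
2 colors suffice: color 1 → {E, I, J}; color 2 → {A, B, C, D, F, G, H, K}. No two adjacent vertices share a color.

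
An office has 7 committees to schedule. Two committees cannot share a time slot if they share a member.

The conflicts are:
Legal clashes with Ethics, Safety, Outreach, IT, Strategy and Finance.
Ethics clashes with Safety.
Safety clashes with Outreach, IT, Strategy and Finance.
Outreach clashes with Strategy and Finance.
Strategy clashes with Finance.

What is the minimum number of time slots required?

Legal, Safety, Outreach, Strategy, Finance all conflict with each other, so at least 5 time slots are needed.
Using 5 time slots: Legal=1, Ethics=3, Safety=2, Outreach=4, IT=3, Strategy=5, Finance=3. Each listed conflict is separated.

5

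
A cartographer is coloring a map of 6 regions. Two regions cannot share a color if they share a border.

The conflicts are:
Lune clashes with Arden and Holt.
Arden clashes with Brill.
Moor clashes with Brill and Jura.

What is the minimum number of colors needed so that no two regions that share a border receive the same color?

Moor and Brill conflict, so at least 2 colors are needed.
One proper 2-coloring: Lune=1, Arden=2, Holt=2, Moor=2, Brill=1, Jura=1. Each listed conflict is separated.

2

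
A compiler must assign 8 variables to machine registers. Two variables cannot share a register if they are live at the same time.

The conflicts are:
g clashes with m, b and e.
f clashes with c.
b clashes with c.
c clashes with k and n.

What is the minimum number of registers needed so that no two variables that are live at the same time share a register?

b and c conflict, so at least 2 registers are needed.
2 registers suffice: g=1, f=2, m=2, b=2, e=2, c=1, k=2, n=2. No two conflicting variables share a register.

2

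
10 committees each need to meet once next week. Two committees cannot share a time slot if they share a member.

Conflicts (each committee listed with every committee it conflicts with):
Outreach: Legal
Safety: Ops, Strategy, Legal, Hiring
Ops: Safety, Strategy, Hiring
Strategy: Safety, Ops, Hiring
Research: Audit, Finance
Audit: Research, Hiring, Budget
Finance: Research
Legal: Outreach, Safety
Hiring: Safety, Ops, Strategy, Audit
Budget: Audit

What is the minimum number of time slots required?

Safety, Ops, Strategy, Hiring all conflict with each other, so at least 4 time slots are needed.
Using 4 time slots: Outreach=2, Safety=2, Ops=4, Strategy=3, Research=1, Audit=2, Finance=2, Legal=1, Hiring=1, Budget=1. Each listed conflict is separated.

4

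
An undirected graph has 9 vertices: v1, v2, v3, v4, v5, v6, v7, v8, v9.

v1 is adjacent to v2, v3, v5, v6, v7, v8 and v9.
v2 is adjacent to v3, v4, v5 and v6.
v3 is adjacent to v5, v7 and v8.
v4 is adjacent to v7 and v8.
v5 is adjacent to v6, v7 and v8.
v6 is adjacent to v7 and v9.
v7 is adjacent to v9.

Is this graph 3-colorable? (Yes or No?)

v1, v6, v7, v9 form a clique, so at least 4 colors are needed.
So 3 colors are not enough.

No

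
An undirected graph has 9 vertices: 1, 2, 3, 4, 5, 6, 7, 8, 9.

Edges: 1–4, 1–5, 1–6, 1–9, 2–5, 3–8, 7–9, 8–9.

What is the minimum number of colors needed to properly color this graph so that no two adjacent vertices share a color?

8 and 9 are adjacent, so at least 2 colors are needed.
2 colors suffice: color a → {1, 2, 7, 8}; color b → {3, 4, 5, 6, 9}. Each edge has distinct colors on its endpoints.

2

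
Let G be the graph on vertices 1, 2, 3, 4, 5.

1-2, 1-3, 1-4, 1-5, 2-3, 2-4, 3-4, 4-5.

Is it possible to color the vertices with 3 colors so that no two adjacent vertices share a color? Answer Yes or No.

1, 2, 3, 4 are pairwise adjacent (a clique of size 4), so at least 4 colors are needed.
So 3 colors are not enough.

No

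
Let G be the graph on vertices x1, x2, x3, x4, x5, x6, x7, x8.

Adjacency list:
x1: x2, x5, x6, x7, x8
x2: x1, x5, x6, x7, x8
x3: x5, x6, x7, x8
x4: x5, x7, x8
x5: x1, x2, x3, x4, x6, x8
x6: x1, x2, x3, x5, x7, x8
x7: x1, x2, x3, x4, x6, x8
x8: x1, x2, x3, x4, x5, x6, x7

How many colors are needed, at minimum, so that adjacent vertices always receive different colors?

x1, x2, x6, x7, x8 are mutually adjacent (a clique of size 5), so at least 5 colors are needed.
5 colors suffice: x1=4, x2=5, x3=4, x4=2, x5=3, x6=2, x7=3, x8=1. Each edge has distinct colors on its endpoints.

5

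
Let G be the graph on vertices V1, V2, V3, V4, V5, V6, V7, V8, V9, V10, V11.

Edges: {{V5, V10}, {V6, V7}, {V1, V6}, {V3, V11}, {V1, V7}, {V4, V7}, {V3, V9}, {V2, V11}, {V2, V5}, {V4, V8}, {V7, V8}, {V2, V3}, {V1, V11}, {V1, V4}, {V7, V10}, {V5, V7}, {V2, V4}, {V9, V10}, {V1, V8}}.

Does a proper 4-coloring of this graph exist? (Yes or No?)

The chromatic number is 4. V1, V4, V7, V8 are pairwise adjacent (a clique of size 4), so at least 4 colors are needed.
A valid assignment using 4 colors: V1=2, V2=1, V3=2, V4=3, V5=3, V6=3, V7=1, V8=4, V9=1, V10=2, V11=3.
That is already a proper 4-coloring.

Yes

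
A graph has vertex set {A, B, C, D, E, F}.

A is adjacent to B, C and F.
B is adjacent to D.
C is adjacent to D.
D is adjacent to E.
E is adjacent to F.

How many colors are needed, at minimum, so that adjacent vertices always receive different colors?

3

The cycle D-E-F-A-C-D has odd length 5, so it cannot be 2-colored; at least 3 colors are needed.
3 colors suffice: color 1 → {A, D}; color 2 → {B, C, F}; color 3 → {E}. No two adjacent vertices share a color.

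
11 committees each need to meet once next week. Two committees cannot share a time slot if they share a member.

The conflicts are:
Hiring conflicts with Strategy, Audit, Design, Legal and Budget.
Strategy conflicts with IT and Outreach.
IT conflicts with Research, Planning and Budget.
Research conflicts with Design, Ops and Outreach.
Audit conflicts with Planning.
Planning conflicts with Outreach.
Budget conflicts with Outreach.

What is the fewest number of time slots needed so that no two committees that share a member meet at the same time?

The cycle Planning-Audit-Hiring-Budget-IT-Planning has odd length 5, so it cannot be 2-colored; at least 3 time slots are needed.
A valid assignment using 3 time slots: Hiring=1, Strategy=2, IT=1, Research=2, Audit=3, Design=3, Legal=2, Planning=2, Ops=1, Budget=2, Outreach=1. No two conflicting committees share a time slot.

3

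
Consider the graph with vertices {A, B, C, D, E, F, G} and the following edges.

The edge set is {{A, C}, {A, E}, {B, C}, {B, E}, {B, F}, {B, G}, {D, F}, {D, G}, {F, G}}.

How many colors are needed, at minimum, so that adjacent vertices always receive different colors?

D, F, G form a triangle, so at least 3 colors are needed.
3 colors suffice: color 1 → {A, B, D}; color 2 → {C, E, G}; color 3 → {F}. Every edge joins two different colors.

3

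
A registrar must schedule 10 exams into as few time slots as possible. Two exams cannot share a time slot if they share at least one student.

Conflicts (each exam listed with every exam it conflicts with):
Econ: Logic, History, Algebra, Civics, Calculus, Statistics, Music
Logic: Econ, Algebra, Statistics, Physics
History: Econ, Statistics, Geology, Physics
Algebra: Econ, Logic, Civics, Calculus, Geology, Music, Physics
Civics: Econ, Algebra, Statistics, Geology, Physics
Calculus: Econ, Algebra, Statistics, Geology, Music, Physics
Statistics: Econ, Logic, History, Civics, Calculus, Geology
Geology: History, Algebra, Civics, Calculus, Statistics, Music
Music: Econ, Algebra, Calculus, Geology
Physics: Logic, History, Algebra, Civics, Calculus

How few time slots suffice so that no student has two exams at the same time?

Econ, Algebra, Calculus, Music are mutually in conflict, so at least 4 time slots are needed.
A valid assignment using 4 time slots: Econ=2, Logic=3, History=3, Algebra=1, Civics=3, Calculus=3, Statistics=1, Geology=2, Music=4, Physics=2. Each listed conflict is separated.

4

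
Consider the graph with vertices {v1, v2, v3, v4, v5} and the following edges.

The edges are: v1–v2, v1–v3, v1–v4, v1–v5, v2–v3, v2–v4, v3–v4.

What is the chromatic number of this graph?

v1, v2, v3, v4 are pairwise adjacent (a clique of size 4), so at least 4 colors are needed.
A valid assignment using 4 colors: v1=1, v2=3, v3=4, v4=2, v5=2. No two adjacent vertices share a color.

4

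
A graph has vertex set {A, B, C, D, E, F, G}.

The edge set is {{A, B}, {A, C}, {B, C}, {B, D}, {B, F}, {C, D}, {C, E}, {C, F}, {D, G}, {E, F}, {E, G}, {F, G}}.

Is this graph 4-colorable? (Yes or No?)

Yes

The chromatic number is 3. B, C, D are mutually adjacent, so at least 3 colors are needed.
3 colors suffice: A=3, B=2, C=1, D=3, E=2, F=3, G=1.
Since 4 ≥ 3, a proper 4-coloring certainly exists.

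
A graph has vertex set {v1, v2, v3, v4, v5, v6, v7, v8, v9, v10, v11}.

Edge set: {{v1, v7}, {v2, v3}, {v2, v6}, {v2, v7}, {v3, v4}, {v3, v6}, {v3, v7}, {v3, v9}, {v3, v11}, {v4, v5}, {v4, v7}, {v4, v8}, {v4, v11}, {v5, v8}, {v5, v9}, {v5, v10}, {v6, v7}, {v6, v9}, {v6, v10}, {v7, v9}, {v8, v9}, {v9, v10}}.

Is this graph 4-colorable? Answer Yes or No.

The chromatic number is 4. v2, v3, v6, v7 form a clique, so at least 4 colors are needed.
One proper 4-coloring: v1=2, v2=2, v3=3, v4=2, v5=1, v6=4, v7=1, v8=3, v9=2, v10=3, v11=1.
That is already a proper 4-coloring.

Yes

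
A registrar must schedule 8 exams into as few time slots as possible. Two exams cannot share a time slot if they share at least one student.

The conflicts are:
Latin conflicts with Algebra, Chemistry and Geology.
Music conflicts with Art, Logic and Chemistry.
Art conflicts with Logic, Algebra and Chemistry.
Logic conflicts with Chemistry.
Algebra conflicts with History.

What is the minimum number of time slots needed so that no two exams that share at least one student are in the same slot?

4

Music, Art, Logic, Chemistry all conflict with each other, so at least 4 time slots are needed.
4 time slots suffice: time slot 1 → {Algebra, Chemistry, Geology}; time slot 2 → {Latin, Art, History}; time slot 3 → {Music}; time slot 4 → {Logic}. Every pair that conflicts lands in different time slots.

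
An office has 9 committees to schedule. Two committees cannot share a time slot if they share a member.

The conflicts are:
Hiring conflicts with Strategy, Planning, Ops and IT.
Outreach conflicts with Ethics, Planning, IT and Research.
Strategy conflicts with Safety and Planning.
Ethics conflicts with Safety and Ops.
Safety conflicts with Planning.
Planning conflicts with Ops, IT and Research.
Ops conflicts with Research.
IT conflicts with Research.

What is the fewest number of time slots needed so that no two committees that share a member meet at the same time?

4

Outreach, Planning, IT, Research all conflict with each other, so at least 4 time slots are needed.
4 time slots suffice: time slot 1 → {Ethics, Planning}; time slot 2 → {Safety, Ops, IT}; time slot 3 → {Hiring, Outreach}; time slot 4 → {Strategy, Research}. Every pair that conflicts lands in different time slots.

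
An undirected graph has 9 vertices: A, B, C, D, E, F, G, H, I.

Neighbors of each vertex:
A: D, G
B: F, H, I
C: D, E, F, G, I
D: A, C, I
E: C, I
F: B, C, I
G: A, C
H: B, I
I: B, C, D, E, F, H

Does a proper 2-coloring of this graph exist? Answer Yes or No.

No

B, H, I are mutually adjacent, so at least 3 colors are needed.
So 2 colors are not enough.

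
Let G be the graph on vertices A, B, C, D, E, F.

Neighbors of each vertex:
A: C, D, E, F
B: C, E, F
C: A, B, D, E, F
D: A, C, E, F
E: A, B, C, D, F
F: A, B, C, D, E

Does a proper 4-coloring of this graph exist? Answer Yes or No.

A, C, D, E, F are pairwise adjacent (a clique of size 5), so at least 5 colors are needed.
So 4 colors are not enough.

No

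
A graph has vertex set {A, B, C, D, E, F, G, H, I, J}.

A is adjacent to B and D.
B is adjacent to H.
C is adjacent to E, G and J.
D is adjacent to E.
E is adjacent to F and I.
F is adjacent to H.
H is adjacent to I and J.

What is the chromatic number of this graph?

3

The cycle C-J-H-I-E-C has odd length 5, so it cannot be 2-colored; at least 3 colors are needed.
3 colors suffice: color red → {A, E, G, H}; color blue → {B, C, D, F, I}; color green → {J}. Every edge joins two different colors.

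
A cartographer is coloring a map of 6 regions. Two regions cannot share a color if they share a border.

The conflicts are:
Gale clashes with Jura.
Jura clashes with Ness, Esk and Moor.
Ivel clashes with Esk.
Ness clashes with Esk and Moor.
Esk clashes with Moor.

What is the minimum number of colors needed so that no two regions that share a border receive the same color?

4

Jura, Ness, Esk, Moor pairwise conflict, so at least 4 colors are needed.
4 colors suffice: Gale=1, Jura=2, Ivel=2, Ness=3, Esk=1, Moor=4. Each listed conflict is separated.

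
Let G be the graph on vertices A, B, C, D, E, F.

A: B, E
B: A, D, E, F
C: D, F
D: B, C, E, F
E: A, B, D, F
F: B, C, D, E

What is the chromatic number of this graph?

B, D, E, F form a clique, so at least 4 colors are needed.
4 colors suffice: A=blue, B=red, C=red, D=yellow, E=green, F=blue. Each edge has distinct colors on its endpoints.

4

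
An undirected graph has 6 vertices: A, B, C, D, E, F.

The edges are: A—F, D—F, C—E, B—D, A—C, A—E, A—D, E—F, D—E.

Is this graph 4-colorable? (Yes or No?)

Yes

The chromatic number is 4. A, D, E, F form a clique, so at least 4 colors are needed.
A valid assignment using 4 colors: A=blue, B=red, C=green, D=green, E=red, F=yellow.
That is already a proper 4-coloring.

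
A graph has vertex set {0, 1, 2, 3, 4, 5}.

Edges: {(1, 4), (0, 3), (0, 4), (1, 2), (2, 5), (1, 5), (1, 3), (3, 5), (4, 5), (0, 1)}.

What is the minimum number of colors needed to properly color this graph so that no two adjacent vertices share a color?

3

0, 1, 3 are mutually adjacent, so at least 3 colors are needed.
One proper 3-coloring: 0=b, 1=a, 2=c, 3=c, 4=c, 5=b. Each edge has distinct colors on its endpoints.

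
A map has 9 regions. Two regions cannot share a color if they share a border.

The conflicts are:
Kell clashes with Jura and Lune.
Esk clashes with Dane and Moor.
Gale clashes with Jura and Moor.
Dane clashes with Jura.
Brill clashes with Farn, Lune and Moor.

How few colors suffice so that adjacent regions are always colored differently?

3

The cycle Moor-Gale-Jura-Dane-Esk-Moor has odd length 5, so it cannot be 2-colored; at least 3 colors are needed.
A valid assignment using 3 colors: Kell=2, Esk=2, Gale=2, Dane=3, Jura=1, Brill=2, Farn=1, Lune=1, Moor=1. Each listed conflict is separated.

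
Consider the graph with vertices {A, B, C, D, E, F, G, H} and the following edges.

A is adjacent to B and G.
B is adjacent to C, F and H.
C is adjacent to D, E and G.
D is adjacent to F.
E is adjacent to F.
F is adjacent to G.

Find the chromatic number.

2

C and G are adjacent, so at least 2 colors are needed.
2 colors suffice: color red → {A, C, F, H}; color blue → {B, D, E, G}. Each edge has distinct colors on its endpoints.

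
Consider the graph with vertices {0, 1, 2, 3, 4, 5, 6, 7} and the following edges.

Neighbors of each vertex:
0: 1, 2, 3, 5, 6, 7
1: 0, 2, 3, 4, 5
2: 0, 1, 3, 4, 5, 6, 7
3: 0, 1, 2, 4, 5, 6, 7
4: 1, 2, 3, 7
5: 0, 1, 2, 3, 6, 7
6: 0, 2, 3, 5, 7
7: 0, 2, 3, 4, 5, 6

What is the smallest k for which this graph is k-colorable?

6

0, 2, 3, 5, 6, 7 form a clique, so at least 6 colors are needed.
6 colors suffice: color red → {3}; color blue → {2}; color green → {1, 7}; color yellow → {0, 4}; color purple → {5}; color orange → {6}. Each edge has distinct colors on its endpoints.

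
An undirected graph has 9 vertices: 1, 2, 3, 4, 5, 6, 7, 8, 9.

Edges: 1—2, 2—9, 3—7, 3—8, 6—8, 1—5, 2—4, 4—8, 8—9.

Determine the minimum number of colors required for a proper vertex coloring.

2

3 and 8 are adjacent, so at least 2 colors are needed.
2 colors suffice: color a → {2, 5, 7, 8}; color b → {1, 3, 4, 6, 9}. No two adjacent vertices share a color.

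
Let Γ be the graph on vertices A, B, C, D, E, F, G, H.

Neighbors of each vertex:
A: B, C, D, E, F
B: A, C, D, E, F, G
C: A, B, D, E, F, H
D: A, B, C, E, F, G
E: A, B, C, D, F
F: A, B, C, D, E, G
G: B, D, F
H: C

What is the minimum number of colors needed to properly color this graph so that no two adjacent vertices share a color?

A, B, C, D, E, F form a clique, so at least 6 colors are needed.
One proper 6-coloring: A=6, B=3, C=1, D=4, E=5, F=2, G=1, H=2. Each edge has distinct colors on its endpoints.

6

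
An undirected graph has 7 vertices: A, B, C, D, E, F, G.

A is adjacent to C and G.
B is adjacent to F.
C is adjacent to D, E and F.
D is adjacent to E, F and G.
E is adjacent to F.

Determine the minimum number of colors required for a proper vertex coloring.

4

C, D, E, F are pairwise adjacent (a clique of size 4), so at least 4 colors are needed.
One proper 4-coloring: A=red, B=red, C=blue, D=red, E=yellow, F=green, G=blue. Every edge joins two different colors.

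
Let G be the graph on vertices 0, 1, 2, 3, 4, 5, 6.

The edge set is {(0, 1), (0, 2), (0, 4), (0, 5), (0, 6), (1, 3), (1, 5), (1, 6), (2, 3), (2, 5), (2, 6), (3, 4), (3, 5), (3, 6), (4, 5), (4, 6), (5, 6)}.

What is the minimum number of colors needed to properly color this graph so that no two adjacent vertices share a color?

2, 3, 5, 6 are pairwise adjacent (a clique of size 4), so at least 4 colors are needed.
4 colors suffice: color a → {6}; color b → {5}; color c → {0, 3}; color d → {1, 2, 4}. No two adjacent vertices share a color.

4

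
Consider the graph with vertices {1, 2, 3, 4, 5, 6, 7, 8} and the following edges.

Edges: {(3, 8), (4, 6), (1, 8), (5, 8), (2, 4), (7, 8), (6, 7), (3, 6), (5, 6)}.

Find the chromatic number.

2

4 and 6 are adjacent, so at least 2 colors are needed.
2 colors suffice: color a → {2, 6, 8}; color b → {1, 3, 4, 5, 7}. Every edge joins two different colors.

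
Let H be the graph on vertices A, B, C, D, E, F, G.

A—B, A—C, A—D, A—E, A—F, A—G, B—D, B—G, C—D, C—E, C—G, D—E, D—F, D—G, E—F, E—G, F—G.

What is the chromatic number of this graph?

A, C, D, E, G are pairwise adjacent (a clique of size 5), so at least 5 colors are needed.
5 colors suffice: color 1 → {D}; color 2 → {G}; color 3 → {A}; color 4 → {B, E}; color 5 → {C, F}. No two adjacent vertices share a color.

5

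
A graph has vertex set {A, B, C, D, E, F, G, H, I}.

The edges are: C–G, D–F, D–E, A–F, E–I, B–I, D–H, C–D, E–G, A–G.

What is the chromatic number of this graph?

The cycle G-A-F-D-E-G has odd length 5, so it cannot be 2-colored; at least 3 colors are needed.
A valid assignment using 3 colors: A=3, B=2, C=2, D=1, E=2, F=2, G=1, H=2, I=1. Every edge joins two different colors.

3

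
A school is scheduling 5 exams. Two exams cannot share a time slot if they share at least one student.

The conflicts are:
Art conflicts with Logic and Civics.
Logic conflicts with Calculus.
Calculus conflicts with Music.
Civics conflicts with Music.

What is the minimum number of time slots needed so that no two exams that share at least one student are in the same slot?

The cycle Calculus-Music-Civics-Art-Logic-Calculus has odd length 5, so it cannot be 2-colored; at least 3 time slots are needed.
A valid assignment using 3 time slots: Art=2, Logic=1, Calculus=3, Civics=1, Music=2. Every pair that conflicts lands in different time slots.

3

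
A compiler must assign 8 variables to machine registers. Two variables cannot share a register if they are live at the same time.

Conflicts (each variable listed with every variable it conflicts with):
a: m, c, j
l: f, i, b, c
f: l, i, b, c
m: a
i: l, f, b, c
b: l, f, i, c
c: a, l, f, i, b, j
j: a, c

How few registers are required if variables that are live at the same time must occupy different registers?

5

l, f, i, b, c all conflict with each other, so at least 5 registers are needed.
5 registers suffice: a=2, l=3, f=5, m=1, i=4, b=2, c=1, j=3. Every pair that conflicts lands in different registers.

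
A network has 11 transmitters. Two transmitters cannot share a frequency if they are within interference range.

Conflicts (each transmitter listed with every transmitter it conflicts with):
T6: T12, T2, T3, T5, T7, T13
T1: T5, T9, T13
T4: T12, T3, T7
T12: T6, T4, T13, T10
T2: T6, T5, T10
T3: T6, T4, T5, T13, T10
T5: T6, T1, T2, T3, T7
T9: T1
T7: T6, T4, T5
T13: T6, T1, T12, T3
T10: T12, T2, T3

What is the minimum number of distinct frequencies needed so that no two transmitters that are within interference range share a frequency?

T6, T3, T13 are mutually in conflict, so at least 3 frequencies are needed.
Using 3 frequencies: T6=1, T1=1, T4=1, T12=3, T2=3, T3=3, T5=2, T9=2, T7=3, T13=2, T10=1. Each listed conflict is separated.

3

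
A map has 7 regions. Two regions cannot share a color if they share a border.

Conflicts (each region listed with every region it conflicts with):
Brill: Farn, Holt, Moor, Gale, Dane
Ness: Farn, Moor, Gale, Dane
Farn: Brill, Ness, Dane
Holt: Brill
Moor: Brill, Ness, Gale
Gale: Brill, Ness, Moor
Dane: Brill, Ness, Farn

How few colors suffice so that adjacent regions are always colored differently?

3

Brill, Farn, Dane all conflict with each other, so at least 3 colors are needed.
3 colors suffice: color 1 → {Brill, Ness}; color 2 → {Holt, Moor, Dane}; color 3 → {Farn, Gale}. Every pair that conflicts lands in different colors.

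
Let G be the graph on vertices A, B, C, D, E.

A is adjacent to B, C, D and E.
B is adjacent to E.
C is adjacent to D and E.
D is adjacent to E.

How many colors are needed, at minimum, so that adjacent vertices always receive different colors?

A, C, D, E are mutually adjacent (a clique of size 4), so at least 4 colors are needed.
One proper 4-coloring: A=1, B=3, C=4, D=3, E=2. No two adjacent vertices share a color.

4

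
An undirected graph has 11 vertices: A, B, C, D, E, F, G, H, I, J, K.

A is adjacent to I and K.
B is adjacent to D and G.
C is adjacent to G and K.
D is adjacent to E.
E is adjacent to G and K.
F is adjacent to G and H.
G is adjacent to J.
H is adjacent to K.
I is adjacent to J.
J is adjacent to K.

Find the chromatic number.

The cycle F-H-K-J-G-F has odd length 5, so it cannot be 2-colored; at least 3 colors are needed.
3 colors suffice: color red → {D, G, I, K}; color blue → {A, B, C, E, F, J}; color green → {H}. Every edge joins two different colors.

3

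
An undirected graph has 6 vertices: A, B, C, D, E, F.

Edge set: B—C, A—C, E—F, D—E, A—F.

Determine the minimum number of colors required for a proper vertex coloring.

A and C are adjacent, so at least 2 colors are needed.
2 colors suffice: A=red, B=red, C=blue, D=blue, E=red, F=blue. Each edge has distinct colors on its endpoints.

2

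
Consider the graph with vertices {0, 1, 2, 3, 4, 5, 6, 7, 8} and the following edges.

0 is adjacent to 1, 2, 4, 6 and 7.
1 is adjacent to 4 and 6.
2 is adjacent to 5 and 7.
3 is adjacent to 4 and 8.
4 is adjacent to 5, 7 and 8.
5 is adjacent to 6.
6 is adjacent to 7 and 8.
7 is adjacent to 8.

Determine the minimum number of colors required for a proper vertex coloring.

0, 4, 7 are pairwise adjacent, so at least 3 colors are needed.
One proper 3-coloring: 0=blue, 1=green, 2=red, 3=green, 4=red, 5=blue, 6=red, 7=green, 8=blue. Every edge joins two different colors.

3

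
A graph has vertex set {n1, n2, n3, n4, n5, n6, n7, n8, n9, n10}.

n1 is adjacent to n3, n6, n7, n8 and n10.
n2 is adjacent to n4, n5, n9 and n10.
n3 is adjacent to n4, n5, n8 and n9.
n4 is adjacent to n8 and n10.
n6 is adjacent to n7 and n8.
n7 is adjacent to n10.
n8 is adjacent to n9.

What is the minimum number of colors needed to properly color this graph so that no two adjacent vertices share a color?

n3, n4, n8 are pairwise adjacent, so at least 3 colors are needed.
One proper 3-coloring: n1=3, n2=2, n3=1, n4=3, n5=3, n6=1, n7=2, n8=2, n9=3, n10=1. Each edge has distinct colors on its endpoints.

3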